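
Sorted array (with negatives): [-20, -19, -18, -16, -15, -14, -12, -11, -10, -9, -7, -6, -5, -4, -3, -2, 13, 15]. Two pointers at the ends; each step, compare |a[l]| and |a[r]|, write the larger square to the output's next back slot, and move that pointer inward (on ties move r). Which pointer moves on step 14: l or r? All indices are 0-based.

l

[0,17] |-20|>|15| out[17]=400 → l++
[1,17] |-19|>|15| out[16]=361 → l++
[2,17] |-18|>|15| out[15]=324 → l++
[3,17] |-16|>|15| out[14]=256 → l++
[4,17] |-15|<=|15| out[13]=225 → r--
[4,16] |-15|>|13| out[12]=225 → l++
[5,16] |-14|>|13| out[11]=196 → l++
[6,16] |-12|<=|13| out[10]=169 → r--
[6,15] |-12|>|-2| out[9]=144 → l++
[7,15] |-11|>|-2| out[8]=121 → l++
[8,15] |-10|>|-2| out[7]=100 → l++
[9,15] |-9|>|-2| out[6]=81 → l++
[10,15] |-7|>|-2| out[5]=49 → l++
[11,15] |-6|>|-2| out[4]=36 → l++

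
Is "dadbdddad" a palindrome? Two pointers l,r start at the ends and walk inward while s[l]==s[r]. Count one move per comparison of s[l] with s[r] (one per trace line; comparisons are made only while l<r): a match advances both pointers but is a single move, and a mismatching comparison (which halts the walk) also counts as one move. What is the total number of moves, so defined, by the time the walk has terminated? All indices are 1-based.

4 moves

l=1 r=9: 'd'=='d', l++,r--
l=2 r=8: 'a'=='a', l++,r--
l=3 r=7: 'd'=='d', l++,r--
l=4 r=6: 'b'!='d', stop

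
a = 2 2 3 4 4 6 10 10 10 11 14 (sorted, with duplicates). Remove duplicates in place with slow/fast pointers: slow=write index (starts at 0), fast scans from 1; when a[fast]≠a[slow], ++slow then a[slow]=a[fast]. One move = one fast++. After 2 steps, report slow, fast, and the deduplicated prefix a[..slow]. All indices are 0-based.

(s=0,f=1) a[fast]=2=a[slow] dup → fast++
(s=0,f=2) a[fast]=3≠a[slow]=2 write a[1]=3 → slow++,fast++

slow=1, fast=3, prefix=[2, 3]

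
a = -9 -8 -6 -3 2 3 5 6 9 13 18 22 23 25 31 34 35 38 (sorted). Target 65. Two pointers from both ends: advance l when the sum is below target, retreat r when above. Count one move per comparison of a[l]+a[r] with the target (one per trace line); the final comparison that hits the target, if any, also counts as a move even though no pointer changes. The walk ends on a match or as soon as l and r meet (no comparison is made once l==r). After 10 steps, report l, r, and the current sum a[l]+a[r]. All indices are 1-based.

l=11, r=18, sum=56

l=1 r=18: -9+38=29 <65, l++
l=2 r=18: -8+38=30 <65, l++
l=3 r=18: -6+38=32 <65, l++
l=4 r=18: -3+38=35 <65, l++
l=5 r=18: 2+38=40 <65, l++
l=6 r=18: 3+38=41 <65, l++
l=7 r=18: 5+38=43 <65, l++
l=8 r=18: 6+38=44 <65, l++
l=9 r=18: 9+38=47 <65, l++
l=10 r=18: 13+38=51 <65, l++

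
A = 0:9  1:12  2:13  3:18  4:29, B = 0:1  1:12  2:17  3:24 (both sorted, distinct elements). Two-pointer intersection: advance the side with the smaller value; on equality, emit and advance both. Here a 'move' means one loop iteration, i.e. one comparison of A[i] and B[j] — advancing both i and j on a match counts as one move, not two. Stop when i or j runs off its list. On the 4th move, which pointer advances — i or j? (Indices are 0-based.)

i

[i=0,j=0] 9>1 → j++
[i=0,j=1] 9<12 → i++
[i=1,j=1] 12==12 emit → i++,j++
[i=2,j=2] 13<17 → i++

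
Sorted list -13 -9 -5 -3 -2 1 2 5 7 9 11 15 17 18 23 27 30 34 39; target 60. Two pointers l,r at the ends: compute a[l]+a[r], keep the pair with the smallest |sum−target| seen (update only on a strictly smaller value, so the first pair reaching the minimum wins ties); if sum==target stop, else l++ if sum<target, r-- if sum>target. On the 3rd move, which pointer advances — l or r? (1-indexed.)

l

[1,19] -13+39=26 d=34 * → l++
[2,19] -9+39=30 d=30 * → l++
[3,19] -5+39=34 d=26 * → l++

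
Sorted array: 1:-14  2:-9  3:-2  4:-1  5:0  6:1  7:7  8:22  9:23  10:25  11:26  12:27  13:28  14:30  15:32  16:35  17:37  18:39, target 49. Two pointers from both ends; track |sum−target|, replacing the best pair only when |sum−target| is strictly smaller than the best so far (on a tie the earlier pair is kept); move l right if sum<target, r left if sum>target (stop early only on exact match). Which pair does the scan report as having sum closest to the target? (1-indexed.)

[1,18] -14+39=25 d=24 * → l++
[2,18] -9+39=30 d=19 * → l++
[3,18] -2+39=37 d=12 * → l++
[4,18] -1+39=38 d=11 * → l++
[5,18] 0+39=39 d=10 * → l++
[6,18] 1+39=40 d=9 * → l++
[7,18] 7+39=46 d=3 * → l++
[8,18] 22+39=61 d=12 → r--
[8,17] 22+37=59 d=10 → r--
[8,16] 22+35=57 d=8 → r--
[8,15] 22+32=54 d=5 → r--
[8,14] 22+30=52 d=3 → r--
[8,13] 22+28=50 d=1 * → r--
[8,12] 22+27=49 d=0 * → stop

pair (22, 27) with sum 49 (|Δ|=0)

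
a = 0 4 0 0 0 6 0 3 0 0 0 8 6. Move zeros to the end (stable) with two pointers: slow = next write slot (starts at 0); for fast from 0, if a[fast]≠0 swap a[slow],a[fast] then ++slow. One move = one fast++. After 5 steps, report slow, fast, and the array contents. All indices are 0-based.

(s=0,f=0) a[fast]=0 → fast++
(s=0,f=1) a[fast]=4≠0 swap→a[0]=4 → slow++,fast++
(s=1,f=2) a[fast]=0 → fast++
(s=1,f=3) a[fast]=0 → fast++
(s=1,f=4) a[fast]=0 → fast++

slow=1, fast=5, a=[4, 0, 0, 0, 0, 6, 0, 3, 0, 0, 0, 8, 6]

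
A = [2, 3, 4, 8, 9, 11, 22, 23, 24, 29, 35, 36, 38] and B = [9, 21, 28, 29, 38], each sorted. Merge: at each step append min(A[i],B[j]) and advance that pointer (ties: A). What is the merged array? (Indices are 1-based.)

[2, 3, 4, 8, 9, 9, 11, 21, 22, 23, 24, 28, 29, 29, 35, 36, 38, 38]

[i=1,j=1] A[i]=2<=B[j]=9 take 2 → i++
[i=2,j=1] A[i]=3<=B[j]=9 take 3 → i++
[i=3,j=1] A[i]=4<=B[j]=9 take 4 → i++
[i=4,j=1] A[i]=8<=B[j]=9 take 8 → i++
[i=5,j=1] A[i]=9<=B[j]=9 take 9 → i++
[i=6,j=1] A[i]=11>B[j]=9 take 9 → j++
[i=6,j=2] A[i]=11<=B[j]=21 take 11 → i++
[i=7,j=2] A[i]=22>B[j]=21 take 21 → j++
[i=7,j=3] A[i]=22<=B[j]=28 take 22 → i++
[i=8,j=3] A[i]=23<=B[j]=28 take 23 → i++
[i=9,j=3] A[i]=24<=B[j]=28 take 24 → i++
[i=10,j=3] A[i]=29>B[j]=28 take 28 → j++
[i=10,j=4] A[i]=29<=B[j]=29 take 29 → i++
[i=11,j=4] A[i]=35>B[j]=29 take 29 → j++
[i=11,j=5] A[i]=35<=B[j]=38 take 35 → i++
[i=12,j=5] A[i]=36<=B[j]=38 take 36 → i++
[i=13,j=5] A[i]=38<=B[j]=38 take 38 → i++
[i=14,j=5] A done, take B[j]=38 → j++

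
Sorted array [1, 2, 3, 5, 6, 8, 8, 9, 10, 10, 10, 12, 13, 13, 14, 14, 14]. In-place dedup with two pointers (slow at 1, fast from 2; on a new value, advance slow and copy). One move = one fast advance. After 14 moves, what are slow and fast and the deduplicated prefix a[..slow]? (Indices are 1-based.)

slow=1 fast=2: a[fast]=2≠a[slow]=1 write a[2]=2, slow++,fast++
slow=2 fast=3: a[fast]=3≠a[slow]=2 write a[3]=3, slow++,fast++
slow=3 fast=4: a[fast]=5≠a[slow]=3 write a[4]=5, slow++,fast++
slow=4 fast=5: a[fast]=6≠a[slow]=5 write a[5]=6, slow++,fast++
slow=5 fast=6: a[fast]=8≠a[slow]=6 write a[6]=8, slow++,fast++
slow=6 fast=7: a[fast]=8=a[slow] dup, fast++
slow=6 fast=8: a[fast]=9≠a[slow]=8 write a[7]=9, slow++,fast++
slow=7 fast=9: a[fast]=10≠a[slow]=9 write a[8]=10, slow++,fast++
slow=8 fast=10: a[fast]=10=a[slow] dup, fast++
slow=8 fast=11: a[fast]=10=a[slow] dup, fast++
slow=8 fast=12: a[fast]=12≠a[slow]=10 write a[9]=12, slow++,fast++
slow=9 fast=13: a[fast]=13≠a[slow]=12 write a[10]=13, slow++,fast++
slow=10 fast=14: a[fast]=13=a[slow] dup, fast++
slow=10 fast=15: a[fast]=14≠a[slow]=13 write a[11]=14, slow++,fast++

slow=11, fast=16, prefix=[1, 2, 3, 5, 6, 8, 9, 10, 12, 13, 14]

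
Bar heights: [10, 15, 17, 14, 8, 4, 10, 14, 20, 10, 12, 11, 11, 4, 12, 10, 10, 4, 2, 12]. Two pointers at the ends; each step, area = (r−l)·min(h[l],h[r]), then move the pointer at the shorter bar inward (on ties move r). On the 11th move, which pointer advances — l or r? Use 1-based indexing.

r

l=1 r=20: min(10,12)*19=190 best=190 *, l++
l=2 r=20: min(15,12)*18=216 best=216 *, r--
l=2 r=19: min(15,2)*17=34 best=216, r--
l=2 r=18: min(15,4)*16=64 best=216, r--
l=2 r=17: min(15,10)*15=150 best=216, r--
l=2 r=16: min(15,10)*14=140 best=216, r--
l=2 r=15: min(15,12)*13=156 best=216, r--
l=2 r=14: min(15,4)*12=48 best=216, r--
l=2 r=13: min(15,11)*11=121 best=216, r--
l=2 r=12: min(15,11)*10=110 best=216, r--
l=2 r=11: min(15,12)*9=108 best=216, r--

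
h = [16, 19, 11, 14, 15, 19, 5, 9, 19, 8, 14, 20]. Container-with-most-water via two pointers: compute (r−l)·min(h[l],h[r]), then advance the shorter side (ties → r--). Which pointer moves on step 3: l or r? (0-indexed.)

l

l=0 r=11: min(16,20)*11=176 best=176 *, l++
l=1 r=11: min(19,20)*10=190 best=190 *, l++
l=2 r=11: min(11,20)*9=99 best=190, l++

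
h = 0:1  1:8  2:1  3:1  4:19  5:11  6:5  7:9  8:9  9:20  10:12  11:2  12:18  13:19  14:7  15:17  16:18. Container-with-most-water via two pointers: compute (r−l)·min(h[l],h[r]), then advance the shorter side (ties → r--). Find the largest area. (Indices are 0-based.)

max area = 216

[0,16] min(1,18)*16=16 best=16 * → l++
[1,16] min(8,18)*15=120 best=120 * → l++
[2,16] min(1,18)*14=14 best=120 → l++
[3,16] min(1,18)*13=13 best=120 → l++
[4,16] min(19,18)*12=216 best=216 * → r--
[4,15] min(19,17)*11=187 best=216 → r--
[4,14] min(19,7)*10=70 best=216 → r--
[4,13] min(19,19)*9=171 best=216 → r--
[4,12] min(19,18)*8=144 best=216 → r--
[4,11] min(19,2)*7=14 best=216 → r--
[4,10] min(19,12)*6=72 best=216 → r--
[4,9] min(19,20)*5=95 best=216 → l++
[5,9] min(11,20)*4=44 best=216 → l++
[6,9] min(5,20)*3=15 best=216 → l++
[7,9] min(9,20)*2=18 best=216 → l++
[8,9] min(9,20)*1=9 best=216 → l++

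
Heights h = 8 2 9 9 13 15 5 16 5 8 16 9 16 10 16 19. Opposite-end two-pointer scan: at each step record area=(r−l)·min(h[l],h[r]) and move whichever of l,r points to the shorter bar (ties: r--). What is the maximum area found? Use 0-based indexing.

l=0 r=15: min(8,19)*15=120 best=120 *, l++
l=1 r=15: min(2,19)*14=28 best=120, l++
l=2 r=15: min(9,19)*13=117 best=120, l++
l=3 r=15: min(9,19)*12=108 best=120, l++
l=4 r=15: min(13,19)*11=143 best=143 *, l++
l=5 r=15: min(15,19)*10=150 best=150 *, l++
l=6 r=15: min(5,19)*9=45 best=150, l++
l=7 r=15: min(16,19)*8=128 best=150, l++
l=8 r=15: min(5,19)*7=35 best=150, l++
l=9 r=15: min(8,19)*6=48 best=150, l++
l=10 r=15: min(16,19)*5=80 best=150, l++
l=11 r=15: min(9,19)*4=36 best=150, l++
l=12 r=15: min(16,19)*3=48 best=150, l++
l=13 r=15: min(10,19)*2=20 best=150, l++
l=14 r=15: min(16,19)*1=16 best=150, l++

max area = 150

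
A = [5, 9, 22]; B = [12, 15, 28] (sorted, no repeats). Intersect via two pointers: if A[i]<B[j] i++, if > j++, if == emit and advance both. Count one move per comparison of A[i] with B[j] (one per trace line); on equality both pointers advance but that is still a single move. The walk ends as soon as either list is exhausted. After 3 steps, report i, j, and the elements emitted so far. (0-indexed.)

i=2, j=1, emitted=[]

i=0 j=0: 5<12, i++
i=1 j=0: 9<12, i++
i=2 j=0: 22>12, j++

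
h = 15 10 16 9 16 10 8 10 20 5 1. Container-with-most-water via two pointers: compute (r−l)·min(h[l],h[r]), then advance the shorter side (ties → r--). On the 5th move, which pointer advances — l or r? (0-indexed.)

l=0 r=10: min(15,1)*10=10 best=10 *, r--
l=0 r=9: min(15,5)*9=45 best=45 *, r--
l=0 r=8: min(15,20)*8=120 best=120 *, l++
l=1 r=8: min(10,20)*7=70 best=120, l++
l=2 r=8: min(16,20)*6=96 best=120, l++

l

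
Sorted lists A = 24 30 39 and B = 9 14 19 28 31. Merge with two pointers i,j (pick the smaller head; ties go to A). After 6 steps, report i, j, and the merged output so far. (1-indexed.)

i=1 j=1: A[i]=24>B[j]=9 take 9, j++
i=1 j=2: A[i]=24>B[j]=14 take 14, j++
i=1 j=3: A[i]=24>B[j]=19 take 19, j++
i=1 j=4: A[i]=24<=B[j]=28 take 24, i++
i=2 j=4: A[i]=30>B[j]=28 take 28, j++
i=2 j=5: A[i]=30<=B[j]=31 take 30, i++

i=3, j=5, merged so far=[9, 14, 19, 24, 28, 30]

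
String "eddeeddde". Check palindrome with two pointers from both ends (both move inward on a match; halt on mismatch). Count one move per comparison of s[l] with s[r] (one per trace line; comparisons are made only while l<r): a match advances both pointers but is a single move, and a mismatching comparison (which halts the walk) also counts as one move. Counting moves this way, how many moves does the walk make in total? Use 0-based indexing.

l=0 r=8: 'e'=='e', l++,r--
l=1 r=7: 'd'=='d', l++,r--
l=2 r=6: 'd'=='d', l++,r--
l=3 r=5: 'e'!='d', stop

4 moves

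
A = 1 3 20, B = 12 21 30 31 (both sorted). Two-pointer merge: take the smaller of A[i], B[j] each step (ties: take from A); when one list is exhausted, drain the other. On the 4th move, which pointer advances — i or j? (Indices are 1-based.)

[i=1,j=1] A[i]=1<=B[j]=12 take 1 → i++
[i=2,j=1] A[i]=3<=B[j]=12 take 3 → i++
[i=3,j=1] A[i]=20>B[j]=12 take 12 → j++
[i=3,j=2] A[i]=20<=B[j]=21 take 20 → i++

i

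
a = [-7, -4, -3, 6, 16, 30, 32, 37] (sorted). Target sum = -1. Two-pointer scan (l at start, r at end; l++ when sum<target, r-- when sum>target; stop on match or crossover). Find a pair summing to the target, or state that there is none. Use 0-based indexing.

(-7, 6)

[0,7] -7+37=30 >-1 → r--
[0,6] -7+32=25 >-1 → r--
[0,5] -7+30=23 >-1 → r--
[0,4] -7+16=9 >-1 → r--
[0,3] -7+6=-1 → found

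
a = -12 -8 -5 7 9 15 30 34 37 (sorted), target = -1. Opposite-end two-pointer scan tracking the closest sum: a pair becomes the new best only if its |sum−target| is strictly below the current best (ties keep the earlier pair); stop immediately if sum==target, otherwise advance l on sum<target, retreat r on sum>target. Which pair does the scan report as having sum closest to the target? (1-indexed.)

pair (-8, 7) with sum -1 (|Δ|=0)

l=1 r=9: -12+37=25 d=26 *, r--
l=1 r=8: -12+34=22 d=23 *, r--
l=1 r=7: -12+30=18 d=19 *, r--
l=1 r=6: -12+15=3 d=4 *, r--
l=1 r=5: -12+9=-3 d=2 *, l++
l=2 r=5: -8+9=1 d=2, r--
l=2 r=4: -8+7=-1 d=0 *, stop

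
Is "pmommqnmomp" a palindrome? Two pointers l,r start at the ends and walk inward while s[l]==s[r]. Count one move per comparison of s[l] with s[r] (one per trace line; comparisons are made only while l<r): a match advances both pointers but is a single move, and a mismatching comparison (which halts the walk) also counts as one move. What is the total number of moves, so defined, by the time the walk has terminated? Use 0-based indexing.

[0,10] 'p'=='p' → l++,r--
[1,9] 'm'=='m' → l++,r--
[2,8] 'o'=='o' → l++,r--
[3,7] 'm'=='m' → l++,r--
[4,6] 'm'!='n' → stop

5 moves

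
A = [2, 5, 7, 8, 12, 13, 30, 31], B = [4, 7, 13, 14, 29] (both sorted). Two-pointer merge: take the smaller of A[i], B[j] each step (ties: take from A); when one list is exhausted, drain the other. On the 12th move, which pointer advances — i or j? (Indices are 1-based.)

i

[i=1,j=1] A[i]=2<=B[j]=4 take 2 → i++
[i=2,j=1] A[i]=5>B[j]=4 take 4 → j++
[i=2,j=2] A[i]=5<=B[j]=7 take 5 → i++
[i=3,j=2] A[i]=7<=B[j]=7 take 7 → i++
[i=4,j=2] A[i]=8>B[j]=7 take 7 → j++
[i=4,j=3] A[i]=8<=B[j]=13 take 8 → i++
[i=5,j=3] A[i]=12<=B[j]=13 take 12 → i++
[i=6,j=3] A[i]=13<=B[j]=13 take 13 → i++
[i=7,j=3] A[i]=30>B[j]=13 take 13 → j++
[i=7,j=4] A[i]=30>B[j]=14 take 14 → j++
[i=7,j=5] A[i]=30>B[j]=29 take 29 → j++
[i=7,j=6] B done, take A[i]=30 → i++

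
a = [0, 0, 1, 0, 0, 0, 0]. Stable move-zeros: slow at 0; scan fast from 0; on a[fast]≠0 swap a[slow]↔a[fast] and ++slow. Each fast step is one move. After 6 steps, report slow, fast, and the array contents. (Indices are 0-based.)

(s=0,f=0) a[fast]=0 → fast++
(s=0,f=1) a[fast]=0 → fast++
(s=0,f=2) a[fast]=1≠0 swap→a[0]=1 → slow++,fast++
(s=1,f=3) a[fast]=0 → fast++
(s=1,f=4) a[fast]=0 → fast++
(s=1,f=5) a[fast]=0 → fast++

slow=1, fast=6, a=[1, 0, 0, 0, 0, 0, 0]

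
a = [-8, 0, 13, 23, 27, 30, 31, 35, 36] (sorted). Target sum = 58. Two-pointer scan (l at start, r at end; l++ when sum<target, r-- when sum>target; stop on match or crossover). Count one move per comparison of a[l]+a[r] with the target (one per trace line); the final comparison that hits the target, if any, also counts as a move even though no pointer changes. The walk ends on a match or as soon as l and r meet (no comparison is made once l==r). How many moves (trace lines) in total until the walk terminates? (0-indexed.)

5 moves

l=0 r=8: -8+36=28 <58, l++
l=1 r=8: 0+36=36 <58, l++
l=2 r=8: 13+36=49 <58, l++
l=3 r=8: 23+36=59 >58, r--
l=3 r=7: 23+35=58, found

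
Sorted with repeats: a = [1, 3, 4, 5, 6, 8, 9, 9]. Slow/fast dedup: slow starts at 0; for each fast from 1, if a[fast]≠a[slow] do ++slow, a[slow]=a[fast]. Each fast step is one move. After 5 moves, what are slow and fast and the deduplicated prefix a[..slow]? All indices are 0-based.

slow=5, fast=6, prefix=[1, 3, 4, 5, 6, 8]

(s=0,f=1) a[fast]=3≠a[slow]=1 write a[1]=3 → slow++,fast++
(s=1,f=2) a[fast]=4≠a[slow]=3 write a[2]=4 → slow++,fast++
(s=2,f=3) a[fast]=5≠a[slow]=4 write a[3]=5 → slow++,fast++
(s=3,f=4) a[fast]=6≠a[slow]=5 write a[4]=6 → slow++,fast++
(s=4,f=5) a[fast]=8≠a[slow]=6 write a[5]=8 → slow++,fast++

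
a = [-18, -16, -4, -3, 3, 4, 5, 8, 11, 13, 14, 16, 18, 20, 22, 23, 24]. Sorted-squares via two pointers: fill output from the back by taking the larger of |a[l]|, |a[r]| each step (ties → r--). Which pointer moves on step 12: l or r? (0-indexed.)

r

l=0 r=16: |-18|<=|24| out[16]=576, r--
l=0 r=15: |-18|<=|23| out[15]=529, r--
l=0 r=14: |-18|<=|22| out[14]=484, r--
l=0 r=13: |-18|<=|20| out[13]=400, r--
l=0 r=12: |-18|<=|18| out[12]=324, r--
l=0 r=11: |-18|>|16| out[11]=324, l++
l=1 r=11: |-16|<=|16| out[10]=256, r--
l=1 r=10: |-16|>|14| out[9]=256, l++
l=2 r=10: |-4|<=|14| out[8]=196, r--
l=2 r=9: |-4|<=|13| out[7]=169, r--
l=2 r=8: |-4|<=|11| out[6]=121, r--
l=2 r=7: |-4|<=|8| out[5]=64, r--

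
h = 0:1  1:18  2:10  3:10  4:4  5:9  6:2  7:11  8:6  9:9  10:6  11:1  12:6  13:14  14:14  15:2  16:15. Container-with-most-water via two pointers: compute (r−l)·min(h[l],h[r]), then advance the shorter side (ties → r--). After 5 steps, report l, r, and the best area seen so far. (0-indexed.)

l=0 r=16: min(1,15)*16=16 best=16 *, l++
l=1 r=16: min(18,15)*15=225 best=225 *, r--
l=1 r=15: min(18,2)*14=28 best=225, r--
l=1 r=14: min(18,14)*13=182 best=225, r--
l=1 r=13: min(18,14)*12=168 best=225, r--

l=1, r=12, best area=225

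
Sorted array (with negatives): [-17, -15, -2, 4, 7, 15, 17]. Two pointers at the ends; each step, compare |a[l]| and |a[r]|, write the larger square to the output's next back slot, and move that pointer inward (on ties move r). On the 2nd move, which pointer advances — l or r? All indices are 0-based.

l

l=0 r=6: |-17|<=|17| out[6]=289, r--
l=0 r=5: |-17|>|15| out[5]=289, l++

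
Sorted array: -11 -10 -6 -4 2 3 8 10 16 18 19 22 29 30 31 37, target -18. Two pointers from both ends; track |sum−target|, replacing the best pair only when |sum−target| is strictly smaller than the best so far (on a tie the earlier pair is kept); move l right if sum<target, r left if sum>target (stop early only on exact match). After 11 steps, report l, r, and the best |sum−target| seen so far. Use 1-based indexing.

l=1, r=5, best |Δ|=10

l=1 r=16: -11+37=26 d=44 *, r--
l=1 r=15: -11+31=20 d=38 *, r--
l=1 r=14: -11+30=19 d=37 *, r--
l=1 r=13: -11+29=18 d=36 *, r--
l=1 r=12: -11+22=11 d=29 *, r--
l=1 r=11: -11+19=8 d=26 *, r--
l=1 r=10: -11+18=7 d=25 *, r--
l=1 r=9: -11+16=5 d=23 *, r--
l=1 r=8: -11+10=-1 d=17 *, r--
l=1 r=7: -11+8=-3 d=15 *, r--
l=1 r=6: -11+3=-8 d=10 *, r--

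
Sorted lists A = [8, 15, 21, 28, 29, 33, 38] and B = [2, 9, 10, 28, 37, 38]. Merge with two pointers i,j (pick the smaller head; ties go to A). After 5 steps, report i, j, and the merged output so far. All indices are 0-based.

i=0 j=0: A[i]=8>B[j]=2 take 2, j++
i=0 j=1: A[i]=8<=B[j]=9 take 8, i++
i=1 j=1: A[i]=15>B[j]=9 take 9, j++
i=1 j=2: A[i]=15>B[j]=10 take 10, j++
i=1 j=3: A[i]=15<=B[j]=28 take 15, i++

i=2, j=3, merged so far=[2, 8, 9, 10, 15]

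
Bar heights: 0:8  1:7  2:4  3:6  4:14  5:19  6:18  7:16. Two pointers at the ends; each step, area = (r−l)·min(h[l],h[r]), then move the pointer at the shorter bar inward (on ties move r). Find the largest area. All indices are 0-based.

l=0 r=7: min(8,16)*7=56 best=56 *, l++
l=1 r=7: min(7,16)*6=42 best=56, l++
l=2 r=7: min(4,16)*5=20 best=56, l++
l=3 r=7: min(6,16)*4=24 best=56, l++
l=4 r=7: min(14,16)*3=42 best=56, l++
l=5 r=7: min(19,16)*2=32 best=56, r--
l=5 r=6: min(19,18)*1=18 best=56, r--

max area = 56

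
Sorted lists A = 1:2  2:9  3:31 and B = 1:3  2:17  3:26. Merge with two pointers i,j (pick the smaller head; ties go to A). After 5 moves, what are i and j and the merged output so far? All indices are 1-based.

i=3, j=4, merged so far=[2, 3, 9, 17, 26]

[i=1,j=1] A[i]=2<=B[j]=3 take 2 → i++
[i=2,j=1] A[i]=9>B[j]=3 take 3 → j++
[i=2,j=2] A[i]=9<=B[j]=17 take 9 → i++
[i=3,j=2] A[i]=31>B[j]=17 take 17 → j++
[i=3,j=3] A[i]=31>B[j]=26 take 26 → j++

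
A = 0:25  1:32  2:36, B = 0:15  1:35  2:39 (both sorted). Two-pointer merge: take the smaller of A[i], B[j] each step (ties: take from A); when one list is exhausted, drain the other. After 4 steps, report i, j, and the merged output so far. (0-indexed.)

i=0 j=0: A[i]=25>B[j]=15 take 15, j++
i=0 j=1: A[i]=25<=B[j]=35 take 25, i++
i=1 j=1: A[i]=32<=B[j]=35 take 32, i++
i=2 j=1: A[i]=36>B[j]=35 take 35, j++

i=2, j=2, merged so far=[15, 25, 32, 35]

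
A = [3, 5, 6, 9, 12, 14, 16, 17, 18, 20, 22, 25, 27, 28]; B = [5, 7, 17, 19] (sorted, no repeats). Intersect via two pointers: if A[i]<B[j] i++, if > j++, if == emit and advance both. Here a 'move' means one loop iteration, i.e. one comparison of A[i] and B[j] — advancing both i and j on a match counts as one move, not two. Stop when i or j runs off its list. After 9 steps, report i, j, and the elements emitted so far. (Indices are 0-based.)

i=8, j=3, emitted=[5, 17]

[i=0,j=0] 3<5 → i++
[i=1,j=0] 5==5 emit → i++,j++
[i=2,j=1] 6<7 → i++
[i=3,j=1] 9>7 → j++
[i=3,j=2] 9<17 → i++
[i=4,j=2] 12<17 → i++
[i=5,j=2] 14<17 → i++
[i=6,j=2] 16<17 → i++
[i=7,j=2] 17==17 emit → i++,j++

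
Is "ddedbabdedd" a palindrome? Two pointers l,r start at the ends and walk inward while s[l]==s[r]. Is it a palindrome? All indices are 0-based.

palindrome

l=0 r=10: 'd'=='d', l++,r--
l=1 r=9: 'd'=='d', l++,r--
l=2 r=8: 'e'=='e', l++,r--
l=3 r=7: 'd'=='d', l++,r--
l=4 r=6: 'b'=='b', l++,r--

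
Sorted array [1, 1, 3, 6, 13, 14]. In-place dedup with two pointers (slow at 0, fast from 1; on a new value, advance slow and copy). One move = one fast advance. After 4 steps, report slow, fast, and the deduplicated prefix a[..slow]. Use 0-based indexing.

(s=0,f=1) a[fast]=1=a[slow] dup → fast++
(s=0,f=2) a[fast]=3≠a[slow]=1 write a[1]=3 → slow++,fast++
(s=1,f=3) a[fast]=6≠a[slow]=3 write a[2]=6 → slow++,fast++
(s=2,f=4) a[fast]=13≠a[slow]=6 write a[3]=13 → slow++,fast++

slow=3, fast=5, prefix=[1, 3, 6, 13]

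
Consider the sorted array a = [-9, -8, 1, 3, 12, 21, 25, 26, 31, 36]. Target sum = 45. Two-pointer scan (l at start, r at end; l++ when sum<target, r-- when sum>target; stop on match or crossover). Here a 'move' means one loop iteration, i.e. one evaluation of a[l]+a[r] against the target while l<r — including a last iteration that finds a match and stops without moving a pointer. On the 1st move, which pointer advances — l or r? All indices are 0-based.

l=0 r=9: -9+36=27 <45, l++

l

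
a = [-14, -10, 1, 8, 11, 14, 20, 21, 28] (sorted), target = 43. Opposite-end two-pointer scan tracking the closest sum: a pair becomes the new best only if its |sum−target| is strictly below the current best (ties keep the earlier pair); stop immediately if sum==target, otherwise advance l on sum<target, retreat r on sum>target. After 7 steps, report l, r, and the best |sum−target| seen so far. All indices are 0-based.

l=6, r=7, best |Δ|=1

[0,8] -14+28=14 d=29 * → l++
[1,8] -10+28=18 d=25 * → l++
[2,8] 1+28=29 d=14 * → l++
[3,8] 8+28=36 d=7 * → l++
[4,8] 11+28=39 d=4 * → l++
[5,8] 14+28=42 d=1 * → l++
[6,8] 20+28=48 d=5 → r--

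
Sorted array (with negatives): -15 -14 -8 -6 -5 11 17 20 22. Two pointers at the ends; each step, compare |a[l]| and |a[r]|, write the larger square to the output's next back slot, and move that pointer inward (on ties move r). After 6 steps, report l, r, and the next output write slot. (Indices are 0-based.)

[0,8] |-15|<=|22| out[8]=484 → r--
[0,7] |-15|<=|20| out[7]=400 → r--
[0,6] |-15|<=|17| out[6]=289 → r--
[0,5] |-15|>|11| out[5]=225 → l++
[1,5] |-14|>|11| out[4]=196 → l++
[2,5] |-8|<=|11| out[3]=121 → r--

l=2, r=4, next write slot=2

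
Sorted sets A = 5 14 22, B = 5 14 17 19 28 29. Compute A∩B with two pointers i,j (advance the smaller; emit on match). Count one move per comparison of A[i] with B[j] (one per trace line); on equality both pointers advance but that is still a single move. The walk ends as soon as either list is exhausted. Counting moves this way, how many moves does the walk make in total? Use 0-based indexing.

i=0 j=0: 5==5 emit, i++,j++
i=1 j=1: 14==14 emit, i++,j++
i=2 j=2: 22>17, j++
i=2 j=3: 22>19, j++
i=2 j=4: 22<28, i++

5 moves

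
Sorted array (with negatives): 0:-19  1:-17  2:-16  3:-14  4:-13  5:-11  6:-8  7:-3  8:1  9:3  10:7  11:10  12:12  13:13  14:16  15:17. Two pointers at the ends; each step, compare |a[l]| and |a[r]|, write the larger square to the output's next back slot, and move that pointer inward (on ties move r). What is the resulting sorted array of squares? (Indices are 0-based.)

[1, 9, 9, 49, 64, 100, 121, 144, 169, 169, 196, 256, 256, 289, 289, 361]

l=0 r=15: |-19|>|17| out[15]=361, l++
l=1 r=15: |-17|<=|17| out[14]=289, r--
l=1 r=14: |-17|>|16| out[13]=289, l++
l=2 r=14: |-16|<=|16| out[12]=256, r--
l=2 r=13: |-16|>|13| out[11]=256, l++
l=3 r=13: |-14|>|13| out[10]=196, l++
l=4 r=13: |-13|<=|13| out[9]=169, r--
l=4 r=12: |-13|>|12| out[8]=169, l++
l=5 r=12: |-11|<=|12| out[7]=144, r--
l=5 r=11: |-11|>|10| out[6]=121, l++
l=6 r=11: |-8|<=|10| out[5]=100, r--
l=6 r=10: |-8|>|7| out[4]=64, l++
l=7 r=10: |-3|<=|7| out[3]=49, r--
l=7 r=9: |-3|<=|3| out[2]=9, r--
l=7 r=8: |-3|>|1| out[1]=9, l++
l=8 r=8: |1|<=|1| out[0]=1, r--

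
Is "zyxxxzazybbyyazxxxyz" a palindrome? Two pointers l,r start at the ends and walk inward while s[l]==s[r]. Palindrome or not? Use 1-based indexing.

[1,20] 'z'=='z' → l++,r--
[2,19] 'y'=='y' → l++,r--
[3,18] 'x'=='x' → l++,r--
[4,17] 'x'=='x' → l++,r--
[5,16] 'x'=='x' → l++,r--
[6,15] 'z'=='z' → l++,r--
[7,14] 'a'=='a' → l++,r--
[8,13] 'z'!='y' → stop

not a palindrome (mismatch at 8,13)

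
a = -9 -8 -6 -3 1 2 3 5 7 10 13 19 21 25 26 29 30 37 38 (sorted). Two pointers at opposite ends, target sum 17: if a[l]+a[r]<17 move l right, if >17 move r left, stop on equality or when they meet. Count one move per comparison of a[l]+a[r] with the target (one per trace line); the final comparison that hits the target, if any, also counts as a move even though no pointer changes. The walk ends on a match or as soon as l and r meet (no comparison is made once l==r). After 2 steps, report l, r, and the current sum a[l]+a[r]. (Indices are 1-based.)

l=1, r=17, sum=21

l=1 r=19: -9+38=29 >17, r--
l=1 r=18: -9+37=28 >17, r--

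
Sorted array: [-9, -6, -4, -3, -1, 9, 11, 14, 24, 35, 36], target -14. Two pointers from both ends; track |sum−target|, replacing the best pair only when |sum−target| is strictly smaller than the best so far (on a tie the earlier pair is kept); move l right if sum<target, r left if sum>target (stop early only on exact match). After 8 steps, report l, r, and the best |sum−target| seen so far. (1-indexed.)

[1,11] -9+36=27 d=41 * → r--
[1,10] -9+35=26 d=40 * → r--
[1,9] -9+24=15 d=29 * → r--
[1,8] -9+14=5 d=19 * → r--
[1,7] -9+11=2 d=16 * → r--
[1,6] -9+9=0 d=14 * → r--
[1,5] -9+-1=-10 d=4 * → r--
[1,4] -9+-3=-12 d=2 * → r--

l=1, r=3, best |Δ|=2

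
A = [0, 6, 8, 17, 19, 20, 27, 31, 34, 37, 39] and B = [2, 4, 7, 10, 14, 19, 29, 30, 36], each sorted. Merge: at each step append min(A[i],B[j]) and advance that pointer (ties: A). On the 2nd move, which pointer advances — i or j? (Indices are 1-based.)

j

i=1 j=1: A[i]=0<=B[j]=2 take 0, i++
i=2 j=1: A[i]=6>B[j]=2 take 2, j++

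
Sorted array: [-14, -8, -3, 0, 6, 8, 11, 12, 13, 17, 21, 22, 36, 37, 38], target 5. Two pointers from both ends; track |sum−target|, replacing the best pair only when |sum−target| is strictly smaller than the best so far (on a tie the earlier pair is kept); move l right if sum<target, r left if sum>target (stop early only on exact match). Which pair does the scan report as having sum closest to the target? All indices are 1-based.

l=1 r=15: -14+38=24 d=19 *, r--
l=1 r=14: -14+37=23 d=18 *, r--
l=1 r=13: -14+36=22 d=17 *, r--
l=1 r=12: -14+22=8 d=3 *, r--
l=1 r=11: -14+21=7 d=2 *, r--
l=1 r=10: -14+17=3 d=2, l++
l=2 r=10: -8+17=9 d=4, r--
l=2 r=9: -8+13=5 d=0 *, stop

pair (-8, 13) with sum 5 (|Δ|=0)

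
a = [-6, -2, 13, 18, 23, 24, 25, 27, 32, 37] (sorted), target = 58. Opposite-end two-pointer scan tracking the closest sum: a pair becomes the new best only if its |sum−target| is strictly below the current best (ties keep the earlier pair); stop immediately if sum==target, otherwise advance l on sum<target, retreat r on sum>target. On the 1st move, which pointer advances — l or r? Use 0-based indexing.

[0,9] -6+37=31 d=27 * → l++

l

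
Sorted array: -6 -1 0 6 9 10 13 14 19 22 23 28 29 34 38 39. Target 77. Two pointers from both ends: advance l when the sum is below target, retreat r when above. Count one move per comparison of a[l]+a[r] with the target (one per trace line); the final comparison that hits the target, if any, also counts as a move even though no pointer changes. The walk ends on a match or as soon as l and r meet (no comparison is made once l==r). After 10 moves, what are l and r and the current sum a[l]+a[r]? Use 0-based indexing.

[0,15] -6+39=33 <77 → l++
[1,15] -1+39=38 <77 → l++
[2,15] 0+39=39 <77 → l++
[3,15] 6+39=45 <77 → l++
[4,15] 9+39=48 <77 → l++
[5,15] 10+39=49 <77 → l++
[6,15] 13+39=52 <77 → l++
[7,15] 14+39=53 <77 → l++
[8,15] 19+39=58 <77 → l++
[9,15] 22+39=61 <77 → l++

l=10, r=15, sum=62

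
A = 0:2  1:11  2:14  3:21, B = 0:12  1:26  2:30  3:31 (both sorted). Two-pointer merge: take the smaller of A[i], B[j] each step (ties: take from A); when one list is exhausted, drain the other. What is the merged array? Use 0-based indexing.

[2, 11, 12, 14, 21, 26, 30, 31]

i=0 j=0: A[i]=2<=B[j]=12 take 2, i++
i=1 j=0: A[i]=11<=B[j]=12 take 11, i++
i=2 j=0: A[i]=14>B[j]=12 take 12, j++
i=2 j=1: A[i]=14<=B[j]=26 take 14, i++
i=3 j=1: A[i]=21<=B[j]=26 take 21, i++
i=4 j=1: A done, take B[j]=26, j++
i=4 j=2: A done, take B[j]=30, j++
i=4 j=3: A done, take B[j]=31, j++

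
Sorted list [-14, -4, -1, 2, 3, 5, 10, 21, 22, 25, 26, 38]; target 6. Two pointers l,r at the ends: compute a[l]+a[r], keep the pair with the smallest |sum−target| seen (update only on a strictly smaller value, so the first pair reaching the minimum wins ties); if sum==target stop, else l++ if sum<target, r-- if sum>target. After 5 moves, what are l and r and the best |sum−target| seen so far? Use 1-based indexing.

l=1 r=12: -14+38=24 d=18 *, r--
l=1 r=11: -14+26=12 d=6 *, r--
l=1 r=10: -14+25=11 d=5 *, r--
l=1 r=9: -14+22=8 d=2 *, r--
l=1 r=8: -14+21=7 d=1 *, r--

l=1, r=7, best |Δ|=1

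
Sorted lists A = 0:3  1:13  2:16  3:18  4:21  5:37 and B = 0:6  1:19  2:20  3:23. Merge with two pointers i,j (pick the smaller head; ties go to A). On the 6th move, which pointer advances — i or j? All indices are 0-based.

j

[i=0,j=0] A[i]=3<=B[j]=6 take 3 → i++
[i=1,j=0] A[i]=13>B[j]=6 take 6 → j++
[i=1,j=1] A[i]=13<=B[j]=19 take 13 → i++
[i=2,j=1] A[i]=16<=B[j]=19 take 16 → i++
[i=3,j=1] A[i]=18<=B[j]=19 take 18 → i++
[i=4,j=1] A[i]=21>B[j]=19 take 19 → j++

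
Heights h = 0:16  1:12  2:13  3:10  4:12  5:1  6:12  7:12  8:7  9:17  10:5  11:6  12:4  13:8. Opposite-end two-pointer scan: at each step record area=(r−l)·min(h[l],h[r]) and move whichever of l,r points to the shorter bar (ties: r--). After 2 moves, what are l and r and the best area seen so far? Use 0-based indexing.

l=0, r=11, best area=104

l=0 r=13: min(16,8)*13=104 best=104 *, r--
l=0 r=12: min(16,4)*12=48 best=104, r--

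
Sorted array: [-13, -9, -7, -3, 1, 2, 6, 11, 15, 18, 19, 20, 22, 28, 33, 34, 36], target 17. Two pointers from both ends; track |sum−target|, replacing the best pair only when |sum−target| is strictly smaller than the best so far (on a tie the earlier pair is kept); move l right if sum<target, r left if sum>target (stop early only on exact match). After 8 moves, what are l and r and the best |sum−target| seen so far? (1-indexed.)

[1,17] -13+36=23 d=6 * → r--
[1,16] -13+34=21 d=4 * → r--
[1,15] -13+33=20 d=3 * → r--
[1,14] -13+28=15 d=2 * → l++
[2,14] -9+28=19 d=2 → r--
[2,13] -9+22=13 d=4 → l++
[3,13] -7+22=15 d=2 → l++
[4,13] -3+22=19 d=2 → r--

l=4, r=12, best |Δ|=2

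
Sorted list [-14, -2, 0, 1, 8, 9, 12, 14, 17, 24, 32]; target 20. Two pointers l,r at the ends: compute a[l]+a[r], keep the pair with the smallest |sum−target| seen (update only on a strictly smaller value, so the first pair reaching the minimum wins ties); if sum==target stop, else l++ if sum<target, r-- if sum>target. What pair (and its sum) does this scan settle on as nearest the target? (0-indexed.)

pair (8, 12) with sum 20 (|Δ|=0)

l=0 r=10: -14+32=18 d=2 *, l++
l=1 r=10: -2+32=30 d=10, r--
l=1 r=9: -2+24=22 d=2, r--
l=1 r=8: -2+17=15 d=5, l++
l=2 r=8: 0+17=17 d=3, l++
l=3 r=8: 1+17=18 d=2, l++
l=4 r=8: 8+17=25 d=5, r--
l=4 r=7: 8+14=22 d=2, r--
l=4 r=6: 8+12=20 d=0 *, stop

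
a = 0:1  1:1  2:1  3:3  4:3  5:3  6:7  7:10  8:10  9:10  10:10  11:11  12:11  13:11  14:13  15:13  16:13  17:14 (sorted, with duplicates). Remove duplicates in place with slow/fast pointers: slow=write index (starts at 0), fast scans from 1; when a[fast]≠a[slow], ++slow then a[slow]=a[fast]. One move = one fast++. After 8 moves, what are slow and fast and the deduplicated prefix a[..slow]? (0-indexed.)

slow=0 fast=1: a[fast]=1=a[slow] dup, fast++
slow=0 fast=2: a[fast]=1=a[slow] dup, fast++
slow=0 fast=3: a[fast]=3≠a[slow]=1 write a[1]=3, slow++,fast++
slow=1 fast=4: a[fast]=3=a[slow] dup, fast++
slow=1 fast=5: a[fast]=3=a[slow] dup, fast++
slow=1 fast=6: a[fast]=7≠a[slow]=3 write a[2]=7, slow++,fast++
slow=2 fast=7: a[fast]=10≠a[slow]=7 write a[3]=10, slow++,fast++
slow=3 fast=8: a[fast]=10=a[slow] dup, fast++

slow=3, fast=9, prefix=[1, 3, 7, 10]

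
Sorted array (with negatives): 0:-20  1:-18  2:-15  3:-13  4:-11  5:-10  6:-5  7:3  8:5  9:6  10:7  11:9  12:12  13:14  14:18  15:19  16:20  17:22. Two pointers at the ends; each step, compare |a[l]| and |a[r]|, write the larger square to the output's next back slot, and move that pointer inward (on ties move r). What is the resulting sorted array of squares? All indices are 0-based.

[0,17] |-20|<=|22| out[17]=484 → r--
[0,16] |-20|<=|20| out[16]=400 → r--
[0,15] |-20|>|19| out[15]=400 → l++
[1,15] |-18|<=|19| out[14]=361 → r--
[1,14] |-18|<=|18| out[13]=324 → r--
[1,13] |-18|>|14| out[12]=324 → l++
[2,13] |-15|>|14| out[11]=225 → l++
[3,13] |-13|<=|14| out[10]=196 → r--
[3,12] |-13|>|12| out[9]=169 → l++
[4,12] |-11|<=|12| out[8]=144 → r--
[4,11] |-11|>|9| out[7]=121 → l++
[5,11] |-10|>|9| out[6]=100 → l++
[6,11] |-5|<=|9| out[5]=81 → r--
[6,10] |-5|<=|7| out[4]=49 → r--
[6,9] |-5|<=|6| out[3]=36 → r--
[6,8] |-5|<=|5| out[2]=25 → r--
[6,7] |-5|>|3| out[1]=25 → l++
[7,7] |3|<=|3| out[0]=9 → r--

[9, 25, 25, 36, 49, 81, 100, 121, 144, 169, 196, 225, 324, 324, 361, 400, 400, 484]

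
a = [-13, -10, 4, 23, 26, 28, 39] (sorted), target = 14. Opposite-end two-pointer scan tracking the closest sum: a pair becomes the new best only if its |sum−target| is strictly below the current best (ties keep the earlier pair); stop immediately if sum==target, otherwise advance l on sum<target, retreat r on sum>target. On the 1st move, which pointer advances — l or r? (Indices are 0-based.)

r

[0,6] -13+39=26 d=12 * → r--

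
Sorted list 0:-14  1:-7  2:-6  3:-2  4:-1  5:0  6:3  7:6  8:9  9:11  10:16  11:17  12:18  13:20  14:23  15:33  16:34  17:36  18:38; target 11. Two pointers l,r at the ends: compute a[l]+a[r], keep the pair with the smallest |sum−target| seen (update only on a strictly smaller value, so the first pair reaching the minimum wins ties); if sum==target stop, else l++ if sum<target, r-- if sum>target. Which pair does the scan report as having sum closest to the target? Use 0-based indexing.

[0,18] -14+38=24 d=13 * → r--
[0,17] -14+36=22 d=11 * → r--
[0,16] -14+34=20 d=9 * → r--
[0,15] -14+33=19 d=8 * → r--
[0,14] -14+23=9 d=2 * → l++
[1,14] -7+23=16 d=5 → r--
[1,13] -7+20=13 d=2 → r--
[1,12] -7+18=11 d=0 * → stop

pair (-7, 18) with sum 11 (|Δ|=0)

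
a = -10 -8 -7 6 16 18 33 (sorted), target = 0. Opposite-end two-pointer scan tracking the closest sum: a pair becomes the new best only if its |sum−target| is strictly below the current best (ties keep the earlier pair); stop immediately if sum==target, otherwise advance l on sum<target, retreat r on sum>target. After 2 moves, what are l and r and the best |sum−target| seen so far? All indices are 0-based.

[0,6] -10+33=23 d=23 * → r--
[0,5] -10+18=8 d=8 * → r--

l=0, r=4, best |Δ|=8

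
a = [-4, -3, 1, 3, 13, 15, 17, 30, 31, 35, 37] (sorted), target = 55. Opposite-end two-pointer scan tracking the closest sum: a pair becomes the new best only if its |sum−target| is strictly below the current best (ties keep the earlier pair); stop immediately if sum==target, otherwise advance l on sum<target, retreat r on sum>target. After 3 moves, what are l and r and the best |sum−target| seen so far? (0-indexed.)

[0,10] -4+37=33 d=22 * → l++
[1,10] -3+37=34 d=21 * → l++
[2,10] 1+37=38 d=17 * → l++

l=3, r=10, best |Δ|=17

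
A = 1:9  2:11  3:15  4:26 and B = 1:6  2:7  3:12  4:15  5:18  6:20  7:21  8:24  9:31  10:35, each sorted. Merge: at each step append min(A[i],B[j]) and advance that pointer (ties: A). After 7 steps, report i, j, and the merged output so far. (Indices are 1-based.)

i=4, j=5, merged so far=[6, 7, 9, 11, 12, 15, 15]

i=1 j=1: A[i]=9>B[j]=6 take 6, j++
i=1 j=2: A[i]=9>B[j]=7 take 7, j++
i=1 j=3: A[i]=9<=B[j]=12 take 9, i++
i=2 j=3: A[i]=11<=B[j]=12 take 11, i++
i=3 j=3: A[i]=15>B[j]=12 take 12, j++
i=3 j=4: A[i]=15<=B[j]=15 take 15, i++
i=4 j=4: A[i]=26>B[j]=15 take 15, j++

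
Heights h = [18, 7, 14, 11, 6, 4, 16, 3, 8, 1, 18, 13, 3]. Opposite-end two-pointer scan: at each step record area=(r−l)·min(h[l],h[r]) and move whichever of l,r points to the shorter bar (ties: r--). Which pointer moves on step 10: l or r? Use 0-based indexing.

[0,12] min(18,3)*12=36 best=36 * → r--
[0,11] min(18,13)*11=143 best=143 * → r--
[0,10] min(18,18)*10=180 best=180 * → r--
[0,9] min(18,1)*9=9 best=180 → r--
[0,8] min(18,8)*8=64 best=180 → r--
[0,7] min(18,3)*7=21 best=180 → r--
[0,6] min(18,16)*6=96 best=180 → r--
[0,5] min(18,4)*5=20 best=180 → r--
[0,4] min(18,6)*4=24 best=180 → r--
[0,3] min(18,11)*3=33 best=180 → r--

r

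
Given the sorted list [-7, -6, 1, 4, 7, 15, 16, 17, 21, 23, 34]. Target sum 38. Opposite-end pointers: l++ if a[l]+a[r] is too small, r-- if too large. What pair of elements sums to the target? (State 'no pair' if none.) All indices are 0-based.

[0,10] -7+34=27 <38 → l++
[1,10] -6+34=28 <38 → l++
[2,10] 1+34=35 <38 → l++
[3,10] 4+34=38 → found

(4, 34)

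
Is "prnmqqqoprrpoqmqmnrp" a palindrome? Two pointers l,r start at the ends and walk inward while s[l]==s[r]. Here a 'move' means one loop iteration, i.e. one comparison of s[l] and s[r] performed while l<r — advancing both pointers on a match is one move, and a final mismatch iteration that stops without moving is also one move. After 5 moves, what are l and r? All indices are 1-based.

l=1 r=20: 'p'=='p', l++,r--
l=2 r=19: 'r'=='r', l++,r--
l=3 r=18: 'n'=='n', l++,r--
l=4 r=17: 'm'=='m', l++,r--
l=5 r=16: 'q'=='q', l++,r--

l=6, r=15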